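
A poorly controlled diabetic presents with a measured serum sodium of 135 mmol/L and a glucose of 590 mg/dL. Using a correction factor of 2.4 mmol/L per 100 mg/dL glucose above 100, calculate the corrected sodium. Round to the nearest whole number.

Corrected Na = measured Na + 2.4 · (glucose − 100)/100
= 135 + 2.4 · (590 − 100)/100
= 135 + 11.8
= 146.8 mmol/L

147 mmol/L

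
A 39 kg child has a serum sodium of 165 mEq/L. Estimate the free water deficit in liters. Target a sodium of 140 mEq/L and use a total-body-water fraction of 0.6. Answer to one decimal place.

4.2 L

TBW = 0.6 · 39 = 23.4 L
Free water deficit = TBW · (Na/140 − 1)
= 23.4 · (165/140 − 1)
= 23.4 · 0.1786
= 4.18 L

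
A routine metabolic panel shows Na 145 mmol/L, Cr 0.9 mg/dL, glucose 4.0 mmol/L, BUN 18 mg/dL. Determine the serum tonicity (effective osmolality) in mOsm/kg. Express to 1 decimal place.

294.0 mOsm/kg

Effective osmolality excludes urea (freely permeant across cell membranes):
2·Na + glucose
= 2·145 + 4
= 290 + 4
= 294 mOsm/kg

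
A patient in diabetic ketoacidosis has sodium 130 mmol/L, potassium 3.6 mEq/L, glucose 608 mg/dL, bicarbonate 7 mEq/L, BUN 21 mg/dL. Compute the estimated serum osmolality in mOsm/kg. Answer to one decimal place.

301.3 mOsm/kg

Calculated osmolality = 2·Na + glucose/18 + BUN/2.8
= 2·130 + 608/18 + 21/2.8
= 260 + 33.78 + 7.50
= 301.28 mOsm/kg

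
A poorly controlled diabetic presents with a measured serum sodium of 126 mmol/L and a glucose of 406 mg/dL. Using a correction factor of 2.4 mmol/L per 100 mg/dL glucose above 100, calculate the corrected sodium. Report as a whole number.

133 mmol/L

Corrected Na = measured Na + 2.4 · (glucose − 100)/100
= 126 + 2.4 · (406 − 100)/100
= 126 + 7.3
= 133.3 mmol/L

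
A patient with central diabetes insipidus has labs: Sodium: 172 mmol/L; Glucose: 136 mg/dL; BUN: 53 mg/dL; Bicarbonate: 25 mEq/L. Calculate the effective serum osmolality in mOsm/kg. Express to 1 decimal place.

351.6 mOsm/kg

Effective osmolality excludes urea (freely permeant across cell membranes):
2·Na + glucose/18
= 2·172 + 136/18
= 344 + 7.56
= 351.56 mOsm/kg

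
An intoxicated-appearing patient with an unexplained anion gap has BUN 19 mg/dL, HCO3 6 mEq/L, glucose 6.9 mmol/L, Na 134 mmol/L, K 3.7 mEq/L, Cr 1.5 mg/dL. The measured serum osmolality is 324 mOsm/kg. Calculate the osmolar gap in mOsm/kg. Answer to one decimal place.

42.3 mOsm/kg

Calculated osmolality = 2·Na + glucose + BUN/2.8
= 2·134 + 6.9 + 19/2.8
= 268 + 6.90 + 6.79
= 281.69 mOsm/kg ≈ 281.7 mOsm/kg
Osmolar gap = measured − calculated = 324 − 281.7 = 42.3 mOsm/kg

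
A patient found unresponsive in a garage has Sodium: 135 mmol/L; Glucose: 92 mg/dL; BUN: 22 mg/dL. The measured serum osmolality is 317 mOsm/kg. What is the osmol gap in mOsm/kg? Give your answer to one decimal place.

34.0 mOsm/kg

Calculated osmolality = 2·Na + glucose/18 + BUN/2.8
= 2·135 + 92/18 + 22/2.8
= 270 + 5.11 + 7.86
= 282.97 mOsm/kg ≈ 283.0 mOsm/kg
Osmolar gap = measured − calculated = 317 − 283.0 = 34.0 mOsm/kg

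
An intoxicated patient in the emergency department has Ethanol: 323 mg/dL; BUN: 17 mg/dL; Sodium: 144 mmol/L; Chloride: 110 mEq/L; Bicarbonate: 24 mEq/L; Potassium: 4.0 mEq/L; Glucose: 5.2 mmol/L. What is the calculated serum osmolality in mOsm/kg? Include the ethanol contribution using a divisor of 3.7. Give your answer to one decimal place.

Calculated osmolality = 2·Na + glucose + BUN/2.8 + ethanol/3.7
= 2·144 + 5.2 + 17/2.8 + 323/3.7
= 288 + 5.20 + 6.07 + 87.30
= 386.57 mOsm/kg

386.6 mOsm/kg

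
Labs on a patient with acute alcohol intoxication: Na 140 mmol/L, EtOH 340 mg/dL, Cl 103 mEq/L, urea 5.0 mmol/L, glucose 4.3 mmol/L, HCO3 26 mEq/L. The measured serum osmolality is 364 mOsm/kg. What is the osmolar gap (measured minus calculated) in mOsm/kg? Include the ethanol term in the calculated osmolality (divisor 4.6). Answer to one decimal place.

0.8 mOsm/kg

Calculated osmolality = 2·Na + glucose + urea + ethanol/4.6
= 2·140 + 4.3 + 5 + 340/4.6
= 280 + 4.30 + 5 + 73.91
= 363.21 mOsm/kg ≈ 363.2 mOsm/kg
Osmolar gap = measured − calculated = 364 − 363.2 = 0.8 mOsm/kg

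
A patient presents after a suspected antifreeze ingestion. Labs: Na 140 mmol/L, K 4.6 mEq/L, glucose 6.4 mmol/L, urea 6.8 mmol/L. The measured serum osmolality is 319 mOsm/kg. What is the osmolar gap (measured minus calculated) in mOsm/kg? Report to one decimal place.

Calculated osmolality = 2·Na + glucose + urea
= 2·140 + 6.4 + 6.8
= 280 + 6.40 + 6.80
= 293.2 mOsm/kg ≈ 293.2 mOsm/kg
Osmolar gap = measured − calculated = 319 − 293.2 = 25.8 mOsm/kg

25.8 mOsm/kg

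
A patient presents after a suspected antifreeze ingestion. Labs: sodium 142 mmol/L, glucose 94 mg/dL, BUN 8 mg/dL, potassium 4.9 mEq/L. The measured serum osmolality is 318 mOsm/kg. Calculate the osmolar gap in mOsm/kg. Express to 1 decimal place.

Calculated osmolality = 2·Na + glucose/18 + BUN/2.8
= 2·142 + 94/18 + 8/2.8
= 284 + 5.22 + 2.86
= 292.08 mOsm/kg ≈ 292.1 mOsm/kg
Osmolar gap = measured − calculated = 318 − 292.1 = 25.9 mOsm/kg

25.9 mOsm/kg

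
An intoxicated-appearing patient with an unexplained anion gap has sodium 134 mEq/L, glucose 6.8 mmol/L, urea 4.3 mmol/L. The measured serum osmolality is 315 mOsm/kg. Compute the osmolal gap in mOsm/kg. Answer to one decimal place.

Calculated osmolality = 2·Na + glucose + urea
= 2·134 + 6.8 + 4.3
= 268 + 6.80 + 4.30
= 279.1 mOsm/kg ≈ 279.1 mOsm/kg
Osmolar gap = measured − calculated = 315 − 279.1 = 35.9 mOsm/kg

35.9 mOsm/kg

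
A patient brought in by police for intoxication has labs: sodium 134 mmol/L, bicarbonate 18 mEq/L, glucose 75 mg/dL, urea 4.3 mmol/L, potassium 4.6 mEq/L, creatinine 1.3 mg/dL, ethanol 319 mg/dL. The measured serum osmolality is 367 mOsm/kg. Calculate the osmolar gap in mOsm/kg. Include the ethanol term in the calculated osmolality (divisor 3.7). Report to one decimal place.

Calculated osmolality = 2·Na + glucose/18 + urea + ethanol/3.7
= 2·134 + 75/18 + 4.3 + 319/3.7
= 268 + 4.17 + 4.30 + 86.22
= 362.69 mOsm/kg ≈ 362.7 mOsm/kg
Osmolar gap = measured − calculated = 367 − 362.7 = 4.3 mOsm/kg

4.3 mOsm/kg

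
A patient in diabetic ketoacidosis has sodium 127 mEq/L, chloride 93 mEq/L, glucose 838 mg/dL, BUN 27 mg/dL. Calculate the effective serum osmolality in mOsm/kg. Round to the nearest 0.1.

Effective osmolality excludes urea (freely permeant across cell membranes):
2·Na + glucose/18
= 2·127 + 838/18
= 254 + 46.56
= 300.56 mOsm/kg

300.6 mOsm/kg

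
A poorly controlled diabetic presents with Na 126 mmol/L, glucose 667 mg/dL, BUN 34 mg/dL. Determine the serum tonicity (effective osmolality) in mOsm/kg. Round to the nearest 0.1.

Effective osmolality excludes urea (freely permeant across cell membranes):
2·Na + glucose/18
= 2·126 + 667/18
= 252 + 37.06
= 289.06 mOsm/kg

289.1 mOsm/kg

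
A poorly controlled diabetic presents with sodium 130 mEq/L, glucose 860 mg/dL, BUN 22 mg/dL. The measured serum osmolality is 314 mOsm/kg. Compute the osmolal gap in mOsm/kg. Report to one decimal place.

Calculated osmolality = 2·Na + glucose/18 + BUN/2.8
= 2·130 + 860/18 + 22/2.8
= 260 + 47.78 + 7.86
= 315.64 mOsm/kg ≈ 315.6 mOsm/kg
Osmolar gap = measured − calculated = 314 − 315.6 = -1.6 mOsm/kg

-1.6 mOsm/kg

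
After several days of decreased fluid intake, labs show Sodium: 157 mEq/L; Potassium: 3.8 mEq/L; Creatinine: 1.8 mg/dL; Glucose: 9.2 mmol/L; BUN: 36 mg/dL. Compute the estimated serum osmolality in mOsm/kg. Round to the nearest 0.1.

336.1 mOsm/kg

Calculated osmolality = 2·Na + glucose + BUN/2.8
= 2·157 + 9.2 + 36/2.8
= 314 + 9.20 + 12.86
= 336.06 mOsm/kg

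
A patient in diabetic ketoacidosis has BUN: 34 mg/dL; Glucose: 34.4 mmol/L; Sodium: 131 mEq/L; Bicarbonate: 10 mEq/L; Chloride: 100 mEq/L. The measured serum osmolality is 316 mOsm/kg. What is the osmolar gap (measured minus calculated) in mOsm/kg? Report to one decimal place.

7.5 mOsm/kg

Calculated osmolality = 2·Na + glucose + BUN/2.8
= 2·131 + 34.4 + 34/2.8
= 262 + 34.40 + 12.14
= 308.54 mOsm/kg ≈ 308.5 mOsm/kg
Osmolar gap = measured − calculated = 316 − 308.5 = 7.5 mOsm/kg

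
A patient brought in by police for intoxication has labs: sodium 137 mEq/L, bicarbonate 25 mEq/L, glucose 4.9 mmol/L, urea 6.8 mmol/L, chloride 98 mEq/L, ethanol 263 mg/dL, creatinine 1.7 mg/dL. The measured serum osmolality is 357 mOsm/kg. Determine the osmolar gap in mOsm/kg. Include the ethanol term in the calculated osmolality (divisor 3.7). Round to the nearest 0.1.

Calculated osmolality = 2·Na + glucose + urea + ethanol/3.7
= 2·137 + 4.9 + 6.8 + 263/3.7
= 274 + 4.90 + 6.80 + 71.08
= 356.78 mOsm/kg ≈ 356.8 mOsm/kg
Osmolar gap = measured − calculated = 357 − 356.8 = 0.2 mOsm/kg

0.2 mOsm/kg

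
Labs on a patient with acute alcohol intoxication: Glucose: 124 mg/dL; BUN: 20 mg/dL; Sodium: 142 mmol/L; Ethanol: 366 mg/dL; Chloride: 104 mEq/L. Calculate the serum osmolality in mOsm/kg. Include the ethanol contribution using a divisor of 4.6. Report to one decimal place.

377.6 mOsm/kg

Calculated osmolality = 2·Na + glucose/18 + BUN/2.8 + ethanol/4.6
= 2·142 + 124/18 + 20/2.8 + 366/4.6
= 284 + 6.89 + 7.14 + 79.57
= 377.6 mOsm/kg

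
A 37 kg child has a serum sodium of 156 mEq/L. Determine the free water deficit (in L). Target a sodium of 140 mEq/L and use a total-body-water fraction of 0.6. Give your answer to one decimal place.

2.5 L

TBW = 0.6 · 37 = 22.2 L
Free water deficit = TBW · (Na/140 − 1)
= 22.2 · (156/140 − 1)
= 22.2 · 0.1143
= 2.54 L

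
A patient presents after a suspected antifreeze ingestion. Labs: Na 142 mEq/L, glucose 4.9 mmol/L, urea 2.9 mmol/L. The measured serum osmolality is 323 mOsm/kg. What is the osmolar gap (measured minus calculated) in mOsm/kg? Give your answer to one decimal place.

31.2 mOsm/kg

Calculated osmolality = 2·Na + glucose + urea
= 2·142 + 4.9 + 2.9
= 284 + 4.90 + 2.90
= 291.8 mOsm/kg ≈ 291.8 mOsm/kg
Osmolar gap = measured − calculated = 323 − 291.8 = 31.2 mOsm/kg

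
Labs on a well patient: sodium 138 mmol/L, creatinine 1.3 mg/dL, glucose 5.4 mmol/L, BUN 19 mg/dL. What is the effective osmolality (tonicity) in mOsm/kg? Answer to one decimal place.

281.4 mOsm/kg

Effective osmolality excludes urea (freely permeant across cell membranes):
2·Na + glucose
= 2·138 + 5.4
= 276 + 5.4
= 281.4 mOsm/kg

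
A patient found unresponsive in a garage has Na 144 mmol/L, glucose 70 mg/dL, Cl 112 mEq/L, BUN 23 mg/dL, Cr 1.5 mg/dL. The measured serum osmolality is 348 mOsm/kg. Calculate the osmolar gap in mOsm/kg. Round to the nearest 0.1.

Calculated osmolality = 2·Na + glucose/18 + BUN/2.8
= 2·144 + 70/18 + 23/2.8
= 288 + 3.89 + 8.21
= 300.1 mOsm/kg ≈ 300.1 mOsm/kg
Osmolar gap = measured − calculated = 348 − 300.1 = 47.9 mOsm/kg

47.9 mOsm/kg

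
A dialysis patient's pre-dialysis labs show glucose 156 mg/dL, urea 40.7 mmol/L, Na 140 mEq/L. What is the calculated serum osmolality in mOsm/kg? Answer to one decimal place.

329.4 mOsm/kg

Calculated osmolality = 2·Na + glucose/18 + urea
= 2·140 + 156/18 + 40.7
= 280 + 8.67 + 40.70
= 329.37 mOsm/kg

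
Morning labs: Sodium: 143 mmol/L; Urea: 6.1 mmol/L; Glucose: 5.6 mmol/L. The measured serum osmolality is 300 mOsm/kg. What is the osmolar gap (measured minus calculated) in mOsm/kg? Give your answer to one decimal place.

Calculated osmolality = 2·Na + glucose + urea
= 2·143 + 5.6 + 6.1
= 286 + 5.60 + 6.10
= 297.7 mOsm/kg ≈ 297.7 mOsm/kg
Osmolar gap = measured − calculated = 300 − 297.7 = 2.3 mOsm/kg

2.3 mOsm/kg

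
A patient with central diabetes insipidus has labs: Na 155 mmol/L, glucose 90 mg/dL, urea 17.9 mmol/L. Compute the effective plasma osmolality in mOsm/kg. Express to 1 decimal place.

315.0 mOsm/kg

Effective osmolality excludes urea (freely permeant across cell membranes):
2·Na + glucose/18
= 2·155 + 90/18
= 310 + 5
= 315 mOsm/kg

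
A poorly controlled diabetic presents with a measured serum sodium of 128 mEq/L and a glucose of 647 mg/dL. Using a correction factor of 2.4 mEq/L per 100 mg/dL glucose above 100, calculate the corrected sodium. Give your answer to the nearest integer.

Corrected Na = measured Na + 2.4 · (glucose − 100)/100
= 128 + 2.4 · (647 − 100)/100
= 128 + 13.1
= 141.1 mEq/L

141 mEq/L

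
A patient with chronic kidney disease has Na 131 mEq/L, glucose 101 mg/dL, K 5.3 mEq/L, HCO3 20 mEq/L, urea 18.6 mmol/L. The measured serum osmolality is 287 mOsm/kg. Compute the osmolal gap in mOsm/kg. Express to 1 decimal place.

0.8 mOsm/kg

Calculated osmolality = 2·Na + glucose/18 + urea
= 2·131 + 101/18 + 18.6
= 262 + 5.61 + 18.60
= 286.21 mOsm/kg ≈ 286.2 mOsm/kg
Osmolar gap = measured − calculated = 287 − 286.2 = 0.8 mOsm/kg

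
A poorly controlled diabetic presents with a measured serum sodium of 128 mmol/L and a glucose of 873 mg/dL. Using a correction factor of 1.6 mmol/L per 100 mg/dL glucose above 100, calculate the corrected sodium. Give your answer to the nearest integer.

140 mmol/L

Corrected Na = measured Na + 1.6 · (glucose − 100)/100
= 128 + 1.6 · (873 − 100)/100
= 128 + 12.4
= 140.4 mmol/L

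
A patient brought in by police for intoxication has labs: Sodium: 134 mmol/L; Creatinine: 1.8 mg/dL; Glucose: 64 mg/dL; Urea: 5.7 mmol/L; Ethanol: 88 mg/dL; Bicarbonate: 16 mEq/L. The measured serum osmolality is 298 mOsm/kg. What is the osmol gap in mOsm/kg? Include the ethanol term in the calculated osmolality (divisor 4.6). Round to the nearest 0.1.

Calculated osmolality = 2·Na + glucose/18 + urea + ethanol/4.6
= 2·134 + 64/18 + 5.7 + 88/4.6
= 268 + 3.56 + 5.70 + 19.13
= 296.39 mOsm/kg ≈ 296.4 mOsm/kg
Osmolar gap = measured − calculated = 298 − 296.4 = 1.6 mOsm/kg

1.6 mOsm/kg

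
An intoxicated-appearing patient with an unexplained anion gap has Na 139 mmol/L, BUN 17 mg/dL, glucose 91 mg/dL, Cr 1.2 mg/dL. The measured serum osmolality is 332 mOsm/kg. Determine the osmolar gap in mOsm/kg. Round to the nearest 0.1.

Calculated osmolality = 2·Na + glucose/18 + BUN/2.8
= 2·139 + 91/18 + 17/2.8
= 278 + 5.06 + 6.07
= 289.13 mOsm/kg ≈ 289.1 mOsm/kg
Osmolar gap = measured − calculated = 332 − 289.1 = 42.9 mOsm/kg

42.9 mOsm/kg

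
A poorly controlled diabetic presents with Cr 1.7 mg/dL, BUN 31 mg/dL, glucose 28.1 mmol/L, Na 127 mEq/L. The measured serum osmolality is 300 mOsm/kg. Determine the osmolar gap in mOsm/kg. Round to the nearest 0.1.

Calculated osmolality = 2·Na + glucose + BUN/2.8
= 2·127 + 28.1 + 31/2.8
= 254 + 28.10 + 11.07
= 293.17 mOsm/kg ≈ 293.2 mOsm/kg
Osmolar gap = measured − calculated = 300 − 293.2 = 6.8 mOsm/kg

6.8 mOsm/kg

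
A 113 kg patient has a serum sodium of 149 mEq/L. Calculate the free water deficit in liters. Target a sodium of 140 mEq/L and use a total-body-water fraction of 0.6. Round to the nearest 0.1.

TBW = 0.6 · 113 = 67.8 L
Free water deficit = TBW · (Na/140 − 1)
= 67.8 · (149/140 − 1)
= 67.8 · 0.0643
= 4.36 L

4.4 L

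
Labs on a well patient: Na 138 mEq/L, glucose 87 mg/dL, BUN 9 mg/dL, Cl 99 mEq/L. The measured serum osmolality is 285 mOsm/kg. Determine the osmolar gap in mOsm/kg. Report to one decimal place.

Calculated osmolality = 2·Na + glucose/18 + BUN/2.8
= 2·138 + 87/18 + 9/2.8
= 276 + 4.83 + 3.21
= 284.04 mOsm/kg ≈ 284.0 mOsm/kg
Osmolar gap = measured − calculated = 285 − 284.0 = 1.0 mOsm/kg

1.0 mOsm/kg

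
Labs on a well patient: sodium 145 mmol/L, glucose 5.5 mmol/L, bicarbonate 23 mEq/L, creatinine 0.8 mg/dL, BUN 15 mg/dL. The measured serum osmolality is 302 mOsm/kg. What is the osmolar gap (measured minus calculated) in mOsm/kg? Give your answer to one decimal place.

Calculated osmolality = 2·Na + glucose + BUN/2.8
= 2·145 + 5.5 + 15/2.8
= 290 + 5.50 + 5.36
= 300.86 mOsm/kg ≈ 300.9 mOsm/kg
Osmolar gap = measured − calculated = 302 − 300.9 = 1.1 mOsm/kg

1.1 mOsm/kg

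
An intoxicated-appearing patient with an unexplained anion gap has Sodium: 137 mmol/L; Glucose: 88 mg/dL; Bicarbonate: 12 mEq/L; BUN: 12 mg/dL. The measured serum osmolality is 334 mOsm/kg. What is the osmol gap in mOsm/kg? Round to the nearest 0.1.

50.8 mOsm/kg

Calculated osmolality = 2·Na + glucose/18 + BUN/2.8
= 2·137 + 88/18 + 12/2.8
= 274 + 4.89 + 4.29
= 283.18 mOsm/kg ≈ 283.2 mOsm/kg
Osmolar gap = measured − calculated = 334 − 283.2 = 50.8 mOsm/kg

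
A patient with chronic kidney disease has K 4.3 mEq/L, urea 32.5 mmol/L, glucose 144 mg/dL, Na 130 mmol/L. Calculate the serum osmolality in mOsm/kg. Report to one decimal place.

300.5 mOsm/kg

Calculated osmolality = 2·Na + glucose/18 + urea
= 2·130 + 144/18 + 32.5
= 260 + 8 + 32.50
= 300.5 mOsm/kg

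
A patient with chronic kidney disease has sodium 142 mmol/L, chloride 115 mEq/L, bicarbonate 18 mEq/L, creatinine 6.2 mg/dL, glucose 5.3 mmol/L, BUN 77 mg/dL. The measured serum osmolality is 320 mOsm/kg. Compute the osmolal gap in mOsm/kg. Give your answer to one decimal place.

3.2 mOsm/kg

Calculated osmolality = 2·Na + glucose + BUN/2.8
= 2·142 + 5.3 + 77/2.8
= 284 + 5.30 + 27.50
= 316.8 mOsm/kg ≈ 316.8 mOsm/kg
Osmolar gap = measured − calculated = 320 − 316.8 = 3.2 mOsm/kg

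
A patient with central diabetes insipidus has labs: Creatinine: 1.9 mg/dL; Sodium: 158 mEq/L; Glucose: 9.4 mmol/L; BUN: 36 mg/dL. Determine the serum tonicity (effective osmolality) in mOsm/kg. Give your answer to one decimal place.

Effective osmolality excludes urea (freely permeant across cell membranes):
2·Na + glucose
= 2·158 + 9.4
= 316 + 9.4
= 325.4 mOsm/kg

325.4 mOsm/kg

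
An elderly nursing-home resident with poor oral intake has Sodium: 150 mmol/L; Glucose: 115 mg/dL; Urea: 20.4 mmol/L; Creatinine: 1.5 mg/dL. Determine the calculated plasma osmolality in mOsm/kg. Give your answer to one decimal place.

Calculated osmolality = 2·Na + glucose/18 + urea
= 2·150 + 115/18 + 20.4
= 300 + 6.39 + 20.40
= 326.79 mOsm/kg

326.8 mOsm/kg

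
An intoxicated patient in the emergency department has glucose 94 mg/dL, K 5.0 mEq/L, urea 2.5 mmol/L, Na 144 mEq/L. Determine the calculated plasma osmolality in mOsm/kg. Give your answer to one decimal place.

295.7 mOsm/kg

Calculated osmolality = 2·Na + glucose/18 + urea
= 2·144 + 94/18 + 2.5
= 288 + 5.22 + 2.50
= 295.72 mOsm/kg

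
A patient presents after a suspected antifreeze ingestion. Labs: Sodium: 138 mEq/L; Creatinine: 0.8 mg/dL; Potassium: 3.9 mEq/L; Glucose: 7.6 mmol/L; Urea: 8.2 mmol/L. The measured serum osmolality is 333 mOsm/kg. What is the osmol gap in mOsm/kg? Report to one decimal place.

Calculated osmolality = 2·Na + glucose + urea
= 2·138 + 7.6 + 8.2
= 276 + 7.60 + 8.20
= 291.8 mOsm/kg ≈ 291.8 mOsm/kg
Osmolar gap = measured − calculated = 333 − 291.8 = 41.2 mOsm/kg

41.2 mOsm/kg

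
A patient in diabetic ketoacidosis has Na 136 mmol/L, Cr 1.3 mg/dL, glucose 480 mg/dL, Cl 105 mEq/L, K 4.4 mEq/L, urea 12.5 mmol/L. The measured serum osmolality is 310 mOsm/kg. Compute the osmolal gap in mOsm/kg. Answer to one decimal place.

Calculated osmolality = 2·Na + glucose/18 + urea
= 2·136 + 480/18 + 12.5
= 272 + 26.67 + 12.50
= 311.17 mOsm/kg ≈ 311.2 mOsm/kg
Osmolar gap = measured − calculated = 310 − 311.2 = -1.2 mOsm/kg

-1.2 mOsm/kg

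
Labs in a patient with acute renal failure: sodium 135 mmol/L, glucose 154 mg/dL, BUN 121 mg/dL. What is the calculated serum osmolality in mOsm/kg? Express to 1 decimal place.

Calculated osmolality = 2·Na + glucose/18 + BUN/2.8
= 2·135 + 154/18 + 121/2.8
= 270 + 8.56 + 43.21
= 321.77 mOsm/kg

321.8 mOsm/kg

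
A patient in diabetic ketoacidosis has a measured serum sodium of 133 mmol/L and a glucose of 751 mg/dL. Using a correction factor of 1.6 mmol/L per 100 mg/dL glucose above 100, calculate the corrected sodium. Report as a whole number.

Corrected Na = measured Na + 1.6 · (glucose − 100)/100
= 133 + 1.6 · (751 − 100)/100
= 133 + 10.4
= 143.4 mmol/L

143 mmol/L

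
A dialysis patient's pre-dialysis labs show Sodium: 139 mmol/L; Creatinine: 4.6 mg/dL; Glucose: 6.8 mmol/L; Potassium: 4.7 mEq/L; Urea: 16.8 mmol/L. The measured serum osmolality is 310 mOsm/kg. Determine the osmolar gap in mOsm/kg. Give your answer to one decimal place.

Calculated osmolality = 2·Na + glucose + urea
= 2·139 + 6.8 + 16.8
= 278 + 6.80 + 16.80
= 301.6 mOsm/kg ≈ 301.6 mOsm/kg
Osmolar gap = measured − calculated = 310 − 301.6 = 8.4 mOsm/kg

8.4 mOsm/kg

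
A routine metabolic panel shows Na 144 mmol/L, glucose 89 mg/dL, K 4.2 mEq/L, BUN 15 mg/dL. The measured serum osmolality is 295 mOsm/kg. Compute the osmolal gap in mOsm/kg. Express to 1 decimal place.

-3.3 mOsm/kg

Calculated osmolality = 2·Na + glucose/18 + BUN/2.8
= 2·144 + 89/18 + 15/2.8
= 288 + 4.94 + 5.36
= 298.3 mOsm/kg ≈ 298.3 mOsm/kg
Osmolar gap = measured − calculated = 295 − 298.3 = -3.3 mOsm/kg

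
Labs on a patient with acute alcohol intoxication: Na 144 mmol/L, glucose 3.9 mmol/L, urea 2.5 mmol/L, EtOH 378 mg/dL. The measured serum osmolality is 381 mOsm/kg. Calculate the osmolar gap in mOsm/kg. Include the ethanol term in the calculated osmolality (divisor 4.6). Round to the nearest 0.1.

Calculated osmolality = 2·Na + glucose + urea + ethanol/4.6
= 2·144 + 3.9 + 2.5 + 378/4.6
= 288 + 3.90 + 2.50 + 82.17
= 376.57 mOsm/kg ≈ 376.6 mOsm/kg
Osmolar gap = measured − calculated = 381 − 376.6 = 4.4 mOsm/kg

4.4 mOsm/kg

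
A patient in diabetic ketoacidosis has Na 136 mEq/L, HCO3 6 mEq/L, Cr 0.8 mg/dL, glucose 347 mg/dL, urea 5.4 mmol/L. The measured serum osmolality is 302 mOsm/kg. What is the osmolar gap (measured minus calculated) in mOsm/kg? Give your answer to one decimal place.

5.3 mOsm/kg

Calculated osmolality = 2·Na + glucose/18 + urea
= 2·136 + 347/18 + 5.4
= 272 + 19.28 + 5.40
= 296.68 mOsm/kg ≈ 296.7 mOsm/kg
Osmolar gap = measured − calculated = 302 − 296.7 = 5.3 mOsm/kg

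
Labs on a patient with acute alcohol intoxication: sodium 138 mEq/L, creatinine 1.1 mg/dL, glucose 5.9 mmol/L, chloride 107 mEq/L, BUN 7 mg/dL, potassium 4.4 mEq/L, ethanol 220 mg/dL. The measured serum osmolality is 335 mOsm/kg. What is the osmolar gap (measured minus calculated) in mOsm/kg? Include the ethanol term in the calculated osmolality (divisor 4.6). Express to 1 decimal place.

2.8 mOsm/kg

Calculated osmolality = 2·Na + glucose + BUN/2.8 + ethanol/4.6
= 2·138 + 5.9 + 7/2.8 + 220/4.6
= 276 + 5.90 + 2.50 + 47.83
= 332.23 mOsm/kg ≈ 332.2 mOsm/kg
Osmolar gap = measured − calculated = 335 − 332.2 = 2.8 mOsm/kg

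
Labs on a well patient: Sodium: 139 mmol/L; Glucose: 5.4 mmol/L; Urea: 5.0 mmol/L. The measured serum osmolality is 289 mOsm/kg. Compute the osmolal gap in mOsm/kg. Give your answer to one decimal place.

0.6 mOsm/kg

Calculated osmolality = 2·Na + glucose + urea
= 2·139 + 5.4 + 5
= 278 + 5.40 + 5
= 288.4 mOsm/kg ≈ 288.4 mOsm/kg
Osmolar gap = measured − calculated = 289 − 288.4 = 0.6 mOsm/kg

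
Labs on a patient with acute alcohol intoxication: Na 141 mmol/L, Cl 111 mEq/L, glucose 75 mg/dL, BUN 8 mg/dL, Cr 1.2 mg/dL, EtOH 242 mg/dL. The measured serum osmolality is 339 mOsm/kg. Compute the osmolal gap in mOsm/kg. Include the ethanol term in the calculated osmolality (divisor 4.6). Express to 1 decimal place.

Calculated osmolality = 2·Na + glucose/18 + BUN/2.8 + ethanol/4.6
= 2·141 + 75/18 + 8/2.8 + 242/4.6
= 282 + 4.17 + 2.86 + 52.61
= 341.64 mOsm/kg ≈ 341.6 mOsm/kg
Osmolar gap = measured − calculated = 339 − 341.6 = -2.6 mOsm/kg

-2.6 mOsm/kg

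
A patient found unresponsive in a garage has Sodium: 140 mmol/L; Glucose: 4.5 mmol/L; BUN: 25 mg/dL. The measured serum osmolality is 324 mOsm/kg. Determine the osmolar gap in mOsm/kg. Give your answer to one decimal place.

Calculated osmolality = 2·Na + glucose + BUN/2.8
= 2·140 + 4.5 + 25/2.8
= 280 + 4.50 + 8.93
= 293.43 mOsm/kg ≈ 293.4 mOsm/kg
Osmolar gap = measured − calculated = 324 − 293.4 = 30.6 mOsm/kg

30.6 mOsm/kg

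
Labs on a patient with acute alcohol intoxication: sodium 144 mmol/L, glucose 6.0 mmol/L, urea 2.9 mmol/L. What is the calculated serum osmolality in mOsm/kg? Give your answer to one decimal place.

296.9 mOsm/kg

Calculated osmolality = 2·Na + glucose + urea
= 2·144 + 6 + 2.9
= 288 + 6 + 2.90
= 296.9 mOsm/kg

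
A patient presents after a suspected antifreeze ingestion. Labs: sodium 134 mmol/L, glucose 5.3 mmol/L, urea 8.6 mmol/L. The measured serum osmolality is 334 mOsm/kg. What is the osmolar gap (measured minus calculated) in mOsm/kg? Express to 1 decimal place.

Calculated osmolality = 2·Na + glucose + urea
= 2·134 + 5.3 + 8.6
= 268 + 5.30 + 8.60
= 281.9 mOsm/kg ≈ 281.9 mOsm/kg
Osmolar gap = measured − calculated = 334 − 281.9 = 52.1 mOsm/kg

52.1 mOsm/kg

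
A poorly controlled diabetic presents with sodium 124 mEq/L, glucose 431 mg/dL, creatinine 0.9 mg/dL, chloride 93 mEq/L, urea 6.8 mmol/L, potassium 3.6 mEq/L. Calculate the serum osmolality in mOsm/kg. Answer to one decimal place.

278.7 mOsm/kg

Calculated osmolality = 2·Na + glucose/18 + urea
= 2·124 + 431/18 + 6.8
= 248 + 23.94 + 6.80
= 278.74 mOsm/kg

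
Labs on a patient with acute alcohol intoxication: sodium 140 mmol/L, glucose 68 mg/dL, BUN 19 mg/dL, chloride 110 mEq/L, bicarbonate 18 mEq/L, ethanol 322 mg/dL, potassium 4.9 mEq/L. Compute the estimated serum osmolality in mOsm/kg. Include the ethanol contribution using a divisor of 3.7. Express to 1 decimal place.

Calculated osmolality = 2·Na + glucose/18 + BUN/2.8 + ethanol/3.7
= 2·140 + 68/18 + 19/2.8 + 322/3.7
= 280 + 3.78 + 6.79 + 87.03
= 377.6 mOsm/kg

377.6 mOsm/kg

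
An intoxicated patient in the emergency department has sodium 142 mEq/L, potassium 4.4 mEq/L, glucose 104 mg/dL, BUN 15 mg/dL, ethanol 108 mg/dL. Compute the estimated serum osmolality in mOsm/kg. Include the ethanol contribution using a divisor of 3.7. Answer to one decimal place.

324.3 mOsm/kg

Calculated osmolality = 2·Na + glucose/18 + BUN/2.8 + ethanol/3.7
= 2·142 + 104/18 + 15/2.8 + 108/3.7
= 284 + 5.78 + 5.36 + 29.19
= 324.33 mOsm/kg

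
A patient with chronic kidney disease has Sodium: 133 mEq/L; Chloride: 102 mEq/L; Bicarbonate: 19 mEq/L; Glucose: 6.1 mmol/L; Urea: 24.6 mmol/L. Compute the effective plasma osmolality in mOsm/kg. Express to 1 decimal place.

272.1 mOsm/kg

Effective osmolality excludes urea (freely permeant across cell membranes):
2·Na + glucose
= 2·133 + 6.1
= 266 + 6.1
= 272.1 mOsm/kg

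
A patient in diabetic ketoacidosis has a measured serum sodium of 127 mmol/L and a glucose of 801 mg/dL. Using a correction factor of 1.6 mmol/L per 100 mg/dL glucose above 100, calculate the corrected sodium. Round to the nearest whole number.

Corrected Na = measured Na + 1.6 · (glucose − 100)/100
= 127 + 1.6 · (801 − 100)/100
= 127 + 11.2
= 138.2 mmol/L

138 mmol/L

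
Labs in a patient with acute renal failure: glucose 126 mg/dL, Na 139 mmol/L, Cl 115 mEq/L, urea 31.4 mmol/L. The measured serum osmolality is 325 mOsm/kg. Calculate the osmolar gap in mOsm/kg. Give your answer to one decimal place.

8.6 mOsm/kg

Calculated osmolality = 2·Na + glucose/18 + urea
= 2·139 + 126/18 + 31.4
= 278 + 7 + 31.40
= 316.4 mOsm/kg ≈ 316.4 mOsm/kg
Osmolar gap = measured − calculated = 325 − 316.4 = 8.6 mOsm/kg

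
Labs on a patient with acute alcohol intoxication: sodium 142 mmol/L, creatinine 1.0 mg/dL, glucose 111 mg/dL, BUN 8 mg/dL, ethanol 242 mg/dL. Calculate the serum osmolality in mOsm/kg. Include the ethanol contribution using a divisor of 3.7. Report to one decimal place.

358.4 mOsm/kg

Calculated osmolality = 2·Na + glucose/18 + BUN/2.8 + ethanol/3.7
= 2·142 + 111/18 + 8/2.8 + 242/3.7
= 284 + 6.17 + 2.86 + 65.41
= 358.44 mOsm/kg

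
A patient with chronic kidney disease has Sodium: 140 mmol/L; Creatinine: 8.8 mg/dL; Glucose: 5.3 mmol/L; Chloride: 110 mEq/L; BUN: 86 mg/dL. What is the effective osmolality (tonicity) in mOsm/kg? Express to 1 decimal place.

Effective osmolality excludes urea (freely permeant across cell membranes):
2·Na + glucose
= 2·140 + 5.3
= 280 + 5.3
= 285.3 mOsm/kg

285.3 mOsm/kg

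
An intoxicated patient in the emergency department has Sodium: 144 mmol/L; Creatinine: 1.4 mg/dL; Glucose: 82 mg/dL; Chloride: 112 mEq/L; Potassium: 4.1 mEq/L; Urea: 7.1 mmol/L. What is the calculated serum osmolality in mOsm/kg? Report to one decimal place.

Calculated osmolality = 2·Na + glucose/18 + urea
= 2·144 + 82/18 + 7.1
= 288 + 4.56 + 7.10
= 299.66 mOsm/kg

299.7 mOsm/kg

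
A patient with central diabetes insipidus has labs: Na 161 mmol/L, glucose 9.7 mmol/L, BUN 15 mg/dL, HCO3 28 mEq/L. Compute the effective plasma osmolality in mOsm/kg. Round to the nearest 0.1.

331.7 mOsm/kg

Effective osmolality excludes urea (freely permeant across cell membranes):
2·Na + glucose
= 2·161 + 9.7
= 322 + 9.7
= 331.7 mOsm/kg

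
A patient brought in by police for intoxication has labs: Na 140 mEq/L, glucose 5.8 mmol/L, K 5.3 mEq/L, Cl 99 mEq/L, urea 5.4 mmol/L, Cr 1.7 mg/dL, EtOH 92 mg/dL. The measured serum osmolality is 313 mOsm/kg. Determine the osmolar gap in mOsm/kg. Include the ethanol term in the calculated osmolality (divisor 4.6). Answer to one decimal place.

1.8 mOsm/kg

Calculated osmolality = 2·Na + glucose + urea + ethanol/4.6
= 2·140 + 5.8 + 5.4 + 92/4.6
= 280 + 5.80 + 5.40 + 20
= 311.2 mOsm/kg ≈ 311.2 mOsm/kg
Osmolar gap = measured − calculated = 313 − 311.2 = 1.8 mOsm/kg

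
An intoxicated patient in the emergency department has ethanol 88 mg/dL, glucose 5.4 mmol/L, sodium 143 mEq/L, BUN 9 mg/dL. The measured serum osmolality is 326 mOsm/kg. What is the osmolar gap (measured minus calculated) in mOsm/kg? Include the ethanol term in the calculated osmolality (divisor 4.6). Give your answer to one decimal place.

Calculated osmolality = 2·Na + glucose + BUN/2.8 + ethanol/4.6
= 2·143 + 5.4 + 9/2.8 + 88/4.6
= 286 + 5.40 + 3.21 + 19.13
= 313.74 mOsm/kg ≈ 313.7 mOsm/kg
Osmolar gap = measured − calculated = 326 − 313.7 = 12.3 mOsm/kg

12.3 mOsm/kg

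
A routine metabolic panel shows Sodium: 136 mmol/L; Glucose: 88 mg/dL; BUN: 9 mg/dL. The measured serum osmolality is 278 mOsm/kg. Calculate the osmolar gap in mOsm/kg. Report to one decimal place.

-2.1 mOsm/kg

Calculated osmolality = 2·Na + glucose/18 + BUN/2.8
= 2·136 + 88/18 + 9/2.8
= 272 + 4.89 + 3.21
= 280.1 mOsm/kg ≈ 280.1 mOsm/kg
Osmolar gap = measured − calculated = 278 − 280.1 = -2.1 mOsm/kg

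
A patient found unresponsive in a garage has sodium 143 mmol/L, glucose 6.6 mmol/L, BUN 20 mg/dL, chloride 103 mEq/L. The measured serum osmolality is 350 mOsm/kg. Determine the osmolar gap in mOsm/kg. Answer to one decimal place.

Calculated osmolality = 2·Na + glucose + BUN/2.8
= 2·143 + 6.6 + 20/2.8
= 286 + 6.60 + 7.14
= 299.74 mOsm/kg ≈ 299.7 mOsm/kg
Osmolar gap = measured − calculated = 350 − 299.7 = 50.3 mOsm/kg

50.3 mOsm/kg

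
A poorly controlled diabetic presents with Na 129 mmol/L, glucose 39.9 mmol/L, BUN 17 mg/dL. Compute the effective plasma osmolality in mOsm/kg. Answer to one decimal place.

297.9 mOsm/kg

Effective osmolality excludes urea (freely permeant across cell membranes):
2·Na + glucose
= 2·129 + 39.9
= 258 + 39.9
= 297.9 mOsm/kg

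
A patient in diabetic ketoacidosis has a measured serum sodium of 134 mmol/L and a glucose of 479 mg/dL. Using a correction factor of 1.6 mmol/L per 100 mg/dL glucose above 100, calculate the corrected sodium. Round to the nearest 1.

Corrected Na = measured Na + 1.6 · (glucose − 100)/100
= 134 + 1.6 · (479 − 100)/100
= 134 + 6.1
= 140.1 mmol/L

140 mmol/L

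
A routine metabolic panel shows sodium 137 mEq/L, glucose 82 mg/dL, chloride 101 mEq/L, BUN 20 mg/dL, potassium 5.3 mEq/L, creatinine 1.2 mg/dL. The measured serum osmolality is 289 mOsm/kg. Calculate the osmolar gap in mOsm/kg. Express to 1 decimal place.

3.3 mOsm/kg

Calculated osmolality = 2·Na + glucose/18 + BUN/2.8
= 2·137 + 82/18 + 20/2.8
= 274 + 4.56 + 7.14
= 285.7 mOsm/kg ≈ 285.7 mOsm/kg
Osmolar gap = measured − calculated = 289 − 285.7 = 3.3 mOsm/kg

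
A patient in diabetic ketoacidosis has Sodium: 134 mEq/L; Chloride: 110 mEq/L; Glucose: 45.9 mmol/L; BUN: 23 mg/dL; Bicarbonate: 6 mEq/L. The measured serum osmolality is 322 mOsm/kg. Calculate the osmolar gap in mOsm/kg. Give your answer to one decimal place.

-0.1 mOsm/kg

Calculated osmolality = 2·Na + glucose + BUN/2.8
= 2·134 + 45.9 + 23/2.8
= 268 + 45.90 + 8.21
= 322.11 mOsm/kg ≈ 322.1 mOsm/kg
Osmolar gap = measured − calculated = 322 − 322.1 = -0.1 mOsm/kg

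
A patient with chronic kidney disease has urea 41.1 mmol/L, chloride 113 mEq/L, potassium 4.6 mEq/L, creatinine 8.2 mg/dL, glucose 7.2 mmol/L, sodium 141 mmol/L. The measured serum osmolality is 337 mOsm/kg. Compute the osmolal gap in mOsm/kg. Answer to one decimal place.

Calculated osmolality = 2·Na + glucose + urea
= 2·141 + 7.2 + 41.1
= 282 + 7.20 + 41.10
= 330.3 mOsm/kg ≈ 330.3 mOsm/kg
Osmolar gap = measured − calculated = 337 − 330.3 = 6.7 mOsm/kg

6.7 mOsm/kg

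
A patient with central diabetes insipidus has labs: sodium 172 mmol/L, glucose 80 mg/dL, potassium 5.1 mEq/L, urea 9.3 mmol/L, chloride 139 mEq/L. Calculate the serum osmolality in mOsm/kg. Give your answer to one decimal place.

357.7 mOsm/kg

Calculated osmolality = 2·Na + glucose/18 + urea
= 2·172 + 80/18 + 9.3
= 344 + 4.44 + 9.30
= 357.74 mOsm/kg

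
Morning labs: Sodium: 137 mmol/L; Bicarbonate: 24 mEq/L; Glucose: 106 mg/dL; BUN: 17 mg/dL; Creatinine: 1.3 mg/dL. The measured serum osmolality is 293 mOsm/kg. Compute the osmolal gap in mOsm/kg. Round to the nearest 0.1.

7.0 mOsm/kg

Calculated osmolality = 2·Na + glucose/18 + BUN/2.8
= 2·137 + 106/18 + 17/2.8
= 274 + 5.89 + 6.07
= 285.96 mOsm/kg ≈ 286.0 mOsm/kg
Osmolar gap = measured − calculated = 293 − 286.0 = 7.0 mOsm/kg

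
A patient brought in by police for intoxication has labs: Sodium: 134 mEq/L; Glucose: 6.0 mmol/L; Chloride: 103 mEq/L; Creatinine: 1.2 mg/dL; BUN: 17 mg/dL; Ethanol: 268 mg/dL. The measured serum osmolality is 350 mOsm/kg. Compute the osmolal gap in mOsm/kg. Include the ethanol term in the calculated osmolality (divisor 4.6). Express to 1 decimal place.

11.7 mOsm/kg

Calculated osmolality = 2·Na + glucose + BUN/2.8 + ethanol/4.6
= 2·134 + 6 + 17/2.8 + 268/4.6
= 268 + 6 + 6.07 + 58.26
= 338.33 mOsm/kg ≈ 338.3 mOsm/kg
Osmolar gap = measured − calculated = 350 − 338.3 = 11.7 mOsm/kg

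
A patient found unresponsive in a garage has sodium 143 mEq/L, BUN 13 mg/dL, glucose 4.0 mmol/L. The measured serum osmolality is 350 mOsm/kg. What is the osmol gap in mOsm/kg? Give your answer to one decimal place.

Calculated osmolality = 2·Na + glucose + BUN/2.8
= 2·143 + 4 + 13/2.8
= 286 + 4 + 4.64
= 294.64 mOsm/kg ≈ 294.6 mOsm/kg
Osmolar gap = measured − calculated = 350 − 294.6 = 55.4 mOsm/kg

55.4 mOsm/kg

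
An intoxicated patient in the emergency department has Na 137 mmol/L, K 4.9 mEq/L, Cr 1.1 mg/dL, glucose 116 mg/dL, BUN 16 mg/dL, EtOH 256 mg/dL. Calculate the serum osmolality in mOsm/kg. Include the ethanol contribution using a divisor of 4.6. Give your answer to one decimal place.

Calculated osmolality = 2·Na + glucose/18 + BUN/2.8 + ethanol/4.6
= 2·137 + 116/18 + 16/2.8 + 256/4.6
= 274 + 6.44 + 5.71 + 55.65
= 341.8 mOsm/kg

341.8 mOsm/kg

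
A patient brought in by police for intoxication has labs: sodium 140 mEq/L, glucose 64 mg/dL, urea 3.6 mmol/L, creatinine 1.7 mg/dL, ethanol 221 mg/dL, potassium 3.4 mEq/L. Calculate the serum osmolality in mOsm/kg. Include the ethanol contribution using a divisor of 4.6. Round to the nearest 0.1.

Calculated osmolality = 2·Na + glucose/18 + urea + ethanol/4.6
= 2·140 + 64/18 + 3.6 + 221/4.6
= 280 + 3.56 + 3.60 + 48.04
= 335.2 mOsm/kg

335.2 mOsm/kg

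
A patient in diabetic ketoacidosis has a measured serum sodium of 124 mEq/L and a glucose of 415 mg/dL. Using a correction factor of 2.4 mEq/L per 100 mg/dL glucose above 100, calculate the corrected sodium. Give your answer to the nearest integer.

132 mEq/L

Corrected Na = measured Na + 2.4 · (glucose − 100)/100
= 124 + 2.4 · (415 − 100)/100
= 124 + 7.6
= 131.6 mEq/L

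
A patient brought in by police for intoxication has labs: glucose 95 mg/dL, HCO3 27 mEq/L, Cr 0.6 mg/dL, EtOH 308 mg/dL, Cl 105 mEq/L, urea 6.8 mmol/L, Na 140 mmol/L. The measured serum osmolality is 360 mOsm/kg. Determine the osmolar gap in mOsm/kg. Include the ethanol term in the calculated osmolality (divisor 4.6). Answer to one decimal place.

1.0 mOsm/kg

Calculated osmolality = 2·Na + glucose/18 + urea + ethanol/4.6
= 2·140 + 95/18 + 6.8 + 308/4.6
= 280 + 5.28 + 6.80 + 66.96
= 359.04 mOsm/kg ≈ 359.0 mOsm/kg
Osmolar gap = measured − calculated = 360 − 359.0 = 1.0 mOsm/kg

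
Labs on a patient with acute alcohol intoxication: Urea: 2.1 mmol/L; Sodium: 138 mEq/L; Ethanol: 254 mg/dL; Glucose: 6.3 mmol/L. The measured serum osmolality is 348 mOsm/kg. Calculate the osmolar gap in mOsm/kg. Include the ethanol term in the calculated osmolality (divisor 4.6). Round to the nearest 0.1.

8.4 mOsm/kg

Calculated osmolality = 2·Na + glucose + urea + ethanol/4.6
= 2·138 + 6.3 + 2.1 + 254/4.6
= 276 + 6.30 + 2.10 + 55.22
= 339.62 mOsm/kg ≈ 339.6 mOsm/kg
Osmolar gap = measured − calculated = 348 − 339.6 = 8.4 mOsm/kg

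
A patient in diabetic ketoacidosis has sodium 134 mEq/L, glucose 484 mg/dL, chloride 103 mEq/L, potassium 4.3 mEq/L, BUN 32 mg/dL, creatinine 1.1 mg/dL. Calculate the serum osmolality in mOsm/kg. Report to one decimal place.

306.3 mOsm/kg

Calculated osmolality = 2·Na + glucose/18 + BUN/2.8
= 2·134 + 484/18 + 32/2.8
= 268 + 26.89 + 11.43
= 306.32 mOsm/kg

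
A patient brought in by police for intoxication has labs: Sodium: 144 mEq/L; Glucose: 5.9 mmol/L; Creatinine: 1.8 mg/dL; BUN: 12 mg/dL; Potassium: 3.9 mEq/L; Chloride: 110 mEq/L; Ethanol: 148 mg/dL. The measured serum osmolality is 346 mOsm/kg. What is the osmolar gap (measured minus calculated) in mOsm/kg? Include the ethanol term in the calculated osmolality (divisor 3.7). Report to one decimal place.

7.8 mOsm/kg

Calculated osmolality = 2·Na + glucose + BUN/2.8 + ethanol/3.7
= 2·144 + 5.9 + 12/2.8 + 148/3.7
= 288 + 5.90 + 4.29 + 40
= 338.19 mOsm/kg ≈ 338.2 mOsm/kg
Osmolar gap = measured − calculated = 346 − 338.2 = 7.8 mOsm/kg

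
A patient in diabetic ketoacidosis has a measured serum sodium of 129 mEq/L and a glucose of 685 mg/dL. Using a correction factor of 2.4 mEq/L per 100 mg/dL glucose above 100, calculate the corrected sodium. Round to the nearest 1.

Corrected Na = measured Na + 2.4 · (glucose − 100)/100
= 129 + 2.4 · (685 − 100)/100
= 129 + 14
= 143 mEq/L

143 mEq/L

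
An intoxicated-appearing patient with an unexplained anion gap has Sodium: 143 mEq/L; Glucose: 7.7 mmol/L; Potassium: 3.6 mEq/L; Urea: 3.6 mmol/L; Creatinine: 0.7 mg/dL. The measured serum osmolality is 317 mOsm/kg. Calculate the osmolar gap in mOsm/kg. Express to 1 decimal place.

Calculated osmolality = 2·Na + glucose + urea
= 2·143 + 7.7 + 3.6
= 286 + 7.70 + 3.60
= 297.3 mOsm/kg ≈ 297.3 mOsm/kg
Osmolar gap = measured − calculated = 317 − 297.3 = 19.7 mOsm/kg

19.7 mOsm/kg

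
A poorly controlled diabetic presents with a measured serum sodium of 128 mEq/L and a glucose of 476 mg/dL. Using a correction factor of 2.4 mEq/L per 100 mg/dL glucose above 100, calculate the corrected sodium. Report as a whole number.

137 mEq/L

Corrected Na = measured Na + 2.4 · (glucose − 100)/100
= 128 + 2.4 · (476 − 100)/100
= 128 + 9
= 137 mEq/L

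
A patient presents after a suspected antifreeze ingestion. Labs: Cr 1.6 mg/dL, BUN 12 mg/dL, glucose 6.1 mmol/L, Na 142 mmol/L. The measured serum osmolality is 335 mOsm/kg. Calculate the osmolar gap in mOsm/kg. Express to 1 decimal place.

Calculated osmolality = 2·Na + glucose + BUN/2.8
= 2·142 + 6.1 + 12/2.8
= 284 + 6.10 + 4.29
= 294.39 mOsm/kg ≈ 294.4 mOsm/kg
Osmolar gap = measured − calculated = 335 − 294.4 = 40.6 mOsm/kg

40.6 mOsm/kg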